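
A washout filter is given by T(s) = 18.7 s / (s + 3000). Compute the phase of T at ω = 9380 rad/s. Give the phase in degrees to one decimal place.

∠(j9380) = 90.00°
∠(j9380 + 3000) = arctan(9380/3000) = 72.26°
∠T(j9380) = 90.00° − 72.26° = 17.74°

17.7 deg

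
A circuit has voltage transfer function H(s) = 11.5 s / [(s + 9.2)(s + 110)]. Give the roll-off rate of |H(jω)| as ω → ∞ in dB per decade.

With 1 zero and 2 poles, the high-frequency asymptotic slope is 20 × (1 − 2) = -20 dB/decade.

-20 dB/decade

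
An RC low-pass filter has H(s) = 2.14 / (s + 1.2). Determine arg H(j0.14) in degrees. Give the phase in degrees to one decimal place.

∠(j0.14 + 1.2) = arctan(0.14/1.2) = 6.65°
∠H(j0.14) = −6.65° = -6.65°

-6.7°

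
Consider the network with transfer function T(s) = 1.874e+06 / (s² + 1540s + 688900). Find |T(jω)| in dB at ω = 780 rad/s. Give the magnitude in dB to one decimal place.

|(j780)² + 1540(j780) + 688900| = |80500 + j1.2012e+06| = 1.204e+06
|T(j780)| = 1.874e+06 / 1.204e+06 = 1.5566
20 log₁₀(1.5566) = 3.84 dB

3.8 dB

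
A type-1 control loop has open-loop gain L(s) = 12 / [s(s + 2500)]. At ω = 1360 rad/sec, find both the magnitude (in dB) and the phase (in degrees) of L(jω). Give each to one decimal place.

|L| = -110.2 dB, ∠L = -118.5 deg

|j1360 + 2500| = √(1360² + 2500²) = 2846
|j1360| = 1360
|L(j1360)| = 12 / (2846 × 1360) = 3.1003e-06
20 log₁₀(3.1003e-06) = -110.17 dB
∠(j1360 + 2500) = arctan(1360/2500) = 28.55°
∠(j1360) = 90.00°
∠L(j1360) = − (28.55° + 90.00°) = -118.55°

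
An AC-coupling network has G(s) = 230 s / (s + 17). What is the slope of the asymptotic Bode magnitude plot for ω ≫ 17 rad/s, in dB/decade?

With 1 zero and 1 pole, the high-frequency asymptotic slope is 20 × (1 − 1) = 0 dB/decade.

0 dB/decade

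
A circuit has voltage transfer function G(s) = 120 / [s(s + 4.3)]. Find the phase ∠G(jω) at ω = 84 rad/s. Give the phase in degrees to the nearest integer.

-177°

∠(j84 + 4.3) = arctan(84/4.3) = 87.07°
∠(j84) = 90.00°
∠G(j84) = − (87.07° + 90.00°) = -177.07°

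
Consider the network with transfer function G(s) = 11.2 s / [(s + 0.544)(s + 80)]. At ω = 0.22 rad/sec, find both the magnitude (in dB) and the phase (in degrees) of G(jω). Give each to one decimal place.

|G| = -25.6 dB, ∠G = 67.8°

|j0.22| = 0.22
|j0.22 + 0.544| = √(0.22² + 0.544²) = 0.5868
|j0.22 + 80| = √(0.22² + 80²) = 80
|G(j0.22)| = 11.2 × 0.22 / (0.5868 × 80) = 0.052488
20 log₁₀(0.052488) = -25.60 dB
∠(j0.22) = 90.00°
∠(j0.22 + 0.544) = arctan(0.22/0.544) = 22.02°
∠(j0.22 + 80) = arctan(0.22/80) = 0.16°
∠G(j0.22) = 90.00° − (22.02° + 0.16°) = 67.82°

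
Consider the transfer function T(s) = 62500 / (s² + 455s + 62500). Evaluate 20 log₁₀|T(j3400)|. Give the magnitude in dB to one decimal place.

-45.4 dB

|(j3400)² + 455(j3400) + 62500| = |-1.1498e+07 + j1.547e+06| = 1.16e+07
|T(j3400)| = 62500 / 1.16e+07 = 0.0053874
20 log₁₀(0.0053874) = -45.37 dB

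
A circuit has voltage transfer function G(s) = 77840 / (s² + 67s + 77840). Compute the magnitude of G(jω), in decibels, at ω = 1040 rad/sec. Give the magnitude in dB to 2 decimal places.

-22.23 dB

|(j1040)² + 67(j1040) + 77840| = |-1.0038e+06 + j69680| = 1.006e+06
|G(j1040)| = 77840 / 1.006e+06 = 0.077362
20 log₁₀(0.077362) = -22.229 dB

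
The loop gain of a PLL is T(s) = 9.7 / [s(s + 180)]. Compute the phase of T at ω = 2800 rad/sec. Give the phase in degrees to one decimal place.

-176.3°

∠(j2800 + 180) = arctan(2800/180) = 86.32°
∠(j2800) = 90.00°
∠T(j2800) = − (86.32° + 90.00°) = -176.32°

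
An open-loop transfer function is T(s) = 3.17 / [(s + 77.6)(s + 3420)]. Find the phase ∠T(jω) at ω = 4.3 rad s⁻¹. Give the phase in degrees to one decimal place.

-3.2°

∠(j4.3 + 77.6) = arctan(4.3/77.6) = 3.17°
∠(j4.3 + 3420) = arctan(4.3/3420) = 0.07°
∠T(j4.3) = − (3.17° + 0.07°) = -3.24°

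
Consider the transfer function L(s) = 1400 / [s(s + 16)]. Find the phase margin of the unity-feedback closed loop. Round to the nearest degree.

Gain crossover: |L(jω)| = 1 at ω ≈ 35.7 rad/s.
∠L(j35.7) = −90° − arctan(35.7/16) ≈ -155.89°
PM = 180° + (-155.89°) = 24.11°

24°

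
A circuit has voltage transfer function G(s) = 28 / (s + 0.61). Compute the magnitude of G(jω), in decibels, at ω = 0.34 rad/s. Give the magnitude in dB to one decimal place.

32.1 dB

|j0.34 + 0.61| = √(0.34² + 0.61²) = 0.6984
|G(j0.34)| = 28 / 0.6984 = 40.094
20 log₁₀(40.094) = 32.06 dB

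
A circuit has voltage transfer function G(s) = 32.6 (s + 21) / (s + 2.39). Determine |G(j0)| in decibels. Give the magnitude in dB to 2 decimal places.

G(0) = 32.6 × 21 / 2.39 = 286.44
20 log₁₀(286.44) = 49.141 dB

49.14 dB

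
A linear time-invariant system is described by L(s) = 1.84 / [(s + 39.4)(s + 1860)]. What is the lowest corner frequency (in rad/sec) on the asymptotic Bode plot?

39.4 rad/sec

Break frequencies occur at each pole and zero magnitude: 39.4 rad/sec, 1860 rad/sec.
The lowest is 39.4 rad/sec.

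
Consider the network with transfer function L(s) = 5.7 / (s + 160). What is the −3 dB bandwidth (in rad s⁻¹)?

160 rad s⁻¹

For a single-pole low-pass, the −3 dB point is at the pole: ω = 160 rad s⁻¹.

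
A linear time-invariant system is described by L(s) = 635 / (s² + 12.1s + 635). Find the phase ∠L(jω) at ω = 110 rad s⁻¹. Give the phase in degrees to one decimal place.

∠[(j110)² + 12.1(j110) + 635] = ∠[-11465 + j1331] = 173.38°
∠L(j110) = −173.38° = -173.38°

-173.4°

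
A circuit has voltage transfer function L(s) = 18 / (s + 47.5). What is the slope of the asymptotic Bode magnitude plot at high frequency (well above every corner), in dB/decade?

With 0 zeros and 1 pole, the high-frequency asymptotic slope is 20 × (0 − 1) = -20 dB/decade.

-20 dB/decade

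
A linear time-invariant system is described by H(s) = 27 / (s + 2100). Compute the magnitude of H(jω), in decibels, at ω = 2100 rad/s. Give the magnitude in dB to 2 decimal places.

-40.83 dB

|j2100 + 2100| = √(2100² + 2100²) = 2970
|H(j2100)| = 27 / 2970 = 0.0090914
20 log₁₀(0.0090914) = -40.827 dB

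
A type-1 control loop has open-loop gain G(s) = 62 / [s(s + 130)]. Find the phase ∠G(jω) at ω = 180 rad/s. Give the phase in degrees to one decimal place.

-144.2 deg

∠(j180 + 130) = arctan(180/130) = 54.16°
∠(j180) = 90.00°
∠G(j180) = − (54.16° + 90.00°) = -144.16°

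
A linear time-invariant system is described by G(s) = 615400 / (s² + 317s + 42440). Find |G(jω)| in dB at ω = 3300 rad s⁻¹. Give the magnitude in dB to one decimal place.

|(j3300)² + 317(j3300) + 42440| = |-1.0848e+07 + j1.0461e+06| = 1.09e+07
|G(j3300)| = 615400 / 1.09e+07 = 0.05647
20 log₁₀(0.05647) = -24.96 dB

-25.0 dB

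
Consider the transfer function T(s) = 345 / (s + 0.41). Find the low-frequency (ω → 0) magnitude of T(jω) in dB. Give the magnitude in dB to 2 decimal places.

T(0) = 345 / 0.41 = 841.46
20 log₁₀(841.46) = 58.501 dB

58.50 dB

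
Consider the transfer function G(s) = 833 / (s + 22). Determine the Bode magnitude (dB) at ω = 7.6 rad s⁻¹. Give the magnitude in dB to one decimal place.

31.1 dB

|j7.6 + 22| = √(7.6² + 22²) = 23.28
|G(j7.6)| = 833 / 23.28 = 35.788
20 log₁₀(35.788) = 31.07 dB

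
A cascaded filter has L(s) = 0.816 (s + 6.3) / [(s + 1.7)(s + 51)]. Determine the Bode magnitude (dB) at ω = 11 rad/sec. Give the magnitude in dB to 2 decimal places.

|j11 + 6.3| = √(11² + 6.3²) = 12.68
|j11 + 1.7| = √(11² + 1.7²) = 11.13
|j11 + 51| = √(11² + 51²) = 52.17
|L(j11)| = 0.816 × 12.68 / (11.13 × 52.17) = 0.017812
20 log₁₀(0.017812) = -34.986 dB

-34.99 dB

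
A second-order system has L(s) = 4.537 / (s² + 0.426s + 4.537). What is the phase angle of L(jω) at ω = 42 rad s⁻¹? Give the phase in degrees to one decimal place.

∠[(j42)² + 0.426(j42) + 4.537] = ∠[-1759.5 + j17.892] = 179.42°
∠L(j42) = −179.42° = -179.42°

-179.4°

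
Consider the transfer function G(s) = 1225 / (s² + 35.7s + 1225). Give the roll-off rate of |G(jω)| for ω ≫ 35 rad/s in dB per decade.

-40 dB/decade

With 0 zeros and 2 poles, the high-frequency asymptotic slope is 20 × (0 − 2) = -40 dB/decade.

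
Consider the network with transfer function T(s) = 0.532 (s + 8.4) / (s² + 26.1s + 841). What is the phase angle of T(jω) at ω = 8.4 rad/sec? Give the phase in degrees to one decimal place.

∠(j8.4 + 8.4) = arctan(8.4/8.4) = 45.00°
∠[(j8.4)² + 26.1(j8.4) + 841] = ∠[770.44 + j219.24] = 15.88°
∠T(j8.4) = 45.00° − 15.88° = 29.12°

29.1°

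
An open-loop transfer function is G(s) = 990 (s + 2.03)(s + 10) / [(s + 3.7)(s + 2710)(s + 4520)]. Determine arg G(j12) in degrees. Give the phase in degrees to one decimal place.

57.3°

∠(j12 + 2.03) = arctan(12/2.03) = 80.40°
∠(j12 + 10) = arctan(12/10) = 50.19°
∠(j12 + 3.7) = arctan(12/3.7) = 72.86°
∠(j12 + 2710) = arctan(12/2710) = 0.25°
∠(j12 + 4520) = arctan(12/4520) = 0.15°
∠G(j12) = 80.40° + 50.19° − (72.86° + 0.25° + 0.15°) = 57.32°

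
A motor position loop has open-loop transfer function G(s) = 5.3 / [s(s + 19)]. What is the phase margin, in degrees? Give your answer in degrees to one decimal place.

89.2 deg

Gain crossover: |G(jω)| = 1 at ω ≈ 0.279 rad/s.
∠G(j0.279) = −90° − arctan(0.279/19) ≈ -90.84°
PM = 180° + (-90.84°) = 89.16°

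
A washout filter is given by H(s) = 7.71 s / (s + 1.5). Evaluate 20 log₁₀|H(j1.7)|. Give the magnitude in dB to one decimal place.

15.2 dB

|j1.7| = 1.7
|j1.7 + 1.5| = √(1.7² + 1.5²) = 2.267
|H(j1.7)| = 7.71 × 1.7 / 2.267 = 5.7812
20 log₁₀(5.7812) = 15.24 dB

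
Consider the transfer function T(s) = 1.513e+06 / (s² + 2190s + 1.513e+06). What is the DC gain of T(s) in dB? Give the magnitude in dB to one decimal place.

0.0 dB

T(0) = 1.513e+06 / 1.513e+06 = 1
20 log₁₀(1) = 0.00 dB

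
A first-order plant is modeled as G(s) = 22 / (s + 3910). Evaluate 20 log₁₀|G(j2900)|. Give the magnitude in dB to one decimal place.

-46.9 dB

|j2900 + 3910| = √(2900² + 3910²) = 4868
|G(j2900)| = 22 / 4868 = 0.0045192
20 log₁₀(0.0045192) = -46.90 dB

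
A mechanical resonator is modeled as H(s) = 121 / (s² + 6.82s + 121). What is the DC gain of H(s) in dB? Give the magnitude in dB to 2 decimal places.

0.00 dB

H(0) = 121 / 121 = 1
20 log₁₀(1) = 0.000 dB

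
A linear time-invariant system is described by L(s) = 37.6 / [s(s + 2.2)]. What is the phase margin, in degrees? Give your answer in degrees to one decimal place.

20.3 deg

Gain crossover: |L(jω)| = 1 at ω ≈ 5.94 rad/s.
∠L(j5.94) = −90° − arctan(5.94/2.2) ≈ -159.67°
PM = 180° + (-159.67°) = 20.33°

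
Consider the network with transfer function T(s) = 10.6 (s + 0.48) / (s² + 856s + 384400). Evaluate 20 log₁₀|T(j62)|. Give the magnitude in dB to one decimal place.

-55.3 dB

|j62 + 0.48| = √(62² + 0.48²) = 62
|(j62)² + 856(j62) + 384400| = |3.8056e+05 + j53072| = 3.842e+05
|T(j62)| = 10.6 × 62 / 3.842e+05 = 0.0017104
20 log₁₀(0.0017104) = -55.34 dB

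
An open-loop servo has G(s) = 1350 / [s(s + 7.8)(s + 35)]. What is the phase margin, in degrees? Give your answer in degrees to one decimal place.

54.1 deg

Gain crossover: |G(jω)| = 1 at ω ≈ 4.3 rad/s.
∠G(j4.3) = −90° − arctan(4.3/7.8) − arctan(4.3/35) ≈ -125.86°
PM = 180° + (-125.86°) = 54.14°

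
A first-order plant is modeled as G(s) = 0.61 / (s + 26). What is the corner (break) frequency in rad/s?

26 rad/s

The single real pole at s = −26 gives a corner at ω = 26 rad/s.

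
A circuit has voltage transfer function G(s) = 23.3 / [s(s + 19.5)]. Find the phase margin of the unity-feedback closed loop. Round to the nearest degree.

87°

Gain crossover: |G(jω)| = 1 at ω ≈ 1.19 rad/sec.
∠G(j1.19) = −90° − arctan(1.19/19.5) ≈ -93.50°
PM = 180° + (-93.50°) = 86.50°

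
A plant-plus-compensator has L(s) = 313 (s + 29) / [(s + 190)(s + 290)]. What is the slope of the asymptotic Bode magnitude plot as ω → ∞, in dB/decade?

-20 dB/decade

With 1 zero and 2 poles, the high-frequency asymptotic slope is 20 × (1 − 2) = -20 dB/decade.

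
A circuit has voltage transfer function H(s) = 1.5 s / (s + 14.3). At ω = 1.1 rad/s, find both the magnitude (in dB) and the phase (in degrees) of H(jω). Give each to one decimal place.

|j1.1| = 1.1
|j1.1 + 14.3| = √(1.1² + 14.3²) = 14.34
|H(j1.1)| = 1.5 × 1.1 / 14.34 = 0.11504
20 log₁₀(0.11504) = -18.78 dB
∠(j1.1) = 90.00°
∠(j1.1 + 14.3) = arctan(1.1/14.3) = 4.40°
∠H(j1.1) = 90.00° − 4.40° = 85.60°

|H| = -18.8 dB, ∠H = 85.6 deg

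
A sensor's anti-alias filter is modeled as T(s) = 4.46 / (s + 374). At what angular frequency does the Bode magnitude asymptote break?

The single real pole at s = −374 gives a corner at ω = 374 rad/s.

374 rad/s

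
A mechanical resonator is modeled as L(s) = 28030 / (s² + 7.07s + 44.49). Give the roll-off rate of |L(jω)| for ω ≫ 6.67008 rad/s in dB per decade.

-40 dB/decade

With 0 zeros and 2 poles, the high-frequency asymptotic slope is 20 × (0 − 2) = -40 dB/decade.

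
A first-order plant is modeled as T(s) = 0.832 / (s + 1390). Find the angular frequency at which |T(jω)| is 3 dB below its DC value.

1390 rad/s

For a single-pole low-pass, the −3 dB point is at the pole: ω = 1390 rad/s.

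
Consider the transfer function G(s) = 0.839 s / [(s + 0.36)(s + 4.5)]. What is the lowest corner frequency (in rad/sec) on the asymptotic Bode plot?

Break frequencies occur at each pole and zero magnitude: 0.36 rad/sec, 4.5 rad/sec.
The lowest is 0.36 rad/sec.

0.36 rad/sec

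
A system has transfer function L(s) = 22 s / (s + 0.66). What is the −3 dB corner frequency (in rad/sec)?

For a single-pole high-pass, the −3 dB point is at the pole: ω = 0.66 rad/sec.

0.66 rad/sec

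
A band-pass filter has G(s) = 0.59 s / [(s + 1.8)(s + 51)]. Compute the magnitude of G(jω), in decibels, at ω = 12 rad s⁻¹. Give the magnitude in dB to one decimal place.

|j12| = 12
|j12 + 1.8| = √(12² + 1.8²) = 12.13
|j12 + 51| = √(12² + 51²) = 52.39
|G(j12)| = 0.59 × 12 / (12.13 × 52.39) = 0.011137
20 log₁₀(0.011137) = -39.07 dB

-39.1 dB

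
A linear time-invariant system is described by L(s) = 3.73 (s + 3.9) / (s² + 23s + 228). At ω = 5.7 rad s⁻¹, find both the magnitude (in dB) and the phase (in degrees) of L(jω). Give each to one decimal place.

|L| = -19.2 dB, ∠L = 21.8°

|j5.7 + 3.9| = √(5.7² + 3.9²) = 6.907
|(j5.7)² + 23(j5.7) + 228| = |195.51 + j131.1| = 235.4
|L(j5.7)| = 3.73 × 6.907 / 235.4 = 0.10944
20 log₁₀(0.10944) = -19.22 dB
∠(j5.7 + 3.9) = arctan(5.7/3.9) = 55.62°
∠[(j5.7)² + 23(j5.7) + 228] = ∠[195.51 + j131.1] = 33.84°
∠L(j5.7) = 55.62° − 33.84° = 21.78°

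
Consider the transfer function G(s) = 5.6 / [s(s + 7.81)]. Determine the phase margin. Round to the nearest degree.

Gain crossover: |G(jω)| = 1 at ω ≈ 0.714 rad/s.
∠G(j0.714) = −90° − arctan(0.714/7.81) ≈ -95.22°
PM = 180° + (-95.22°) = 84.78°

85 deg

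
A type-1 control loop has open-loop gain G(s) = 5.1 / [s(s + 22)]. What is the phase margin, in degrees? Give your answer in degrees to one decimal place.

89.4°

Gain crossover: |G(jω)| = 1 at ω ≈ 0.232 rad s⁻¹.
∠G(j0.232) = −90° − arctan(0.232/22) ≈ -90.60°
PM = 180° + (-90.60°) = 89.40°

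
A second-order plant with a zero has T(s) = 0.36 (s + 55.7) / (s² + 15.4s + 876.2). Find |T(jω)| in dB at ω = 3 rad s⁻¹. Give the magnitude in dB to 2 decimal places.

-32.72 dB

|j3 + 55.7| = √(3² + 55.7²) = 55.78
|(j3)² + 15.4(j3) + 876.2| = |867.2 + j46.2| = 868.4
|T(j3)| = 0.36 × 55.78 / 868.4 = 0.023123
20 log₁₀(0.023123) = -32.719 dB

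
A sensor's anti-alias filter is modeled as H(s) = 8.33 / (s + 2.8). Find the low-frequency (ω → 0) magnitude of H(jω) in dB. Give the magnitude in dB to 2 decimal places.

H(0) = 8.33 / 2.8 = 2.975
20 log₁₀(2.975) = 9.470 dB

9.47 dB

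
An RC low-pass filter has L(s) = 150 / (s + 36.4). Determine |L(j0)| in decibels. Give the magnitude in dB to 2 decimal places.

12.30 dB

L(0) = 150 / 36.4 = 4.1209
20 log₁₀(4.1209) = 12.300 dB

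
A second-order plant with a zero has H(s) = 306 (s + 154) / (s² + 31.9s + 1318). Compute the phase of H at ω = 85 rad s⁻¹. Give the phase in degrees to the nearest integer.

∠(j85 + 154) = arctan(85/154) = 28.90°
∠[(j85)² + 31.9(j85) + 1318] = ∠[-5907 + j2711.5] = 155.34°
∠H(j85) = 28.90° − 155.34° = -126.45°

-126°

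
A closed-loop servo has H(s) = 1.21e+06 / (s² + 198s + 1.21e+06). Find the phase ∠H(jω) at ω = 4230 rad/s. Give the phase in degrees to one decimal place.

-177.1°

∠[(j4230)² + 198(j4230) + 1.21e+06] = ∠[-1.6683e+07 + j8.3754e+05] = 177.13°
∠H(j4230) = −177.13° = -177.13°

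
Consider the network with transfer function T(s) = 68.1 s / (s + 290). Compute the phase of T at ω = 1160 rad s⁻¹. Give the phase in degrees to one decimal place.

14.0°

∠(j1160) = 90.00°
∠(j1160 + 290) = arctan(1160/290) = 75.96°
∠T(j1160) = 90.00° − 75.96° = 14.04°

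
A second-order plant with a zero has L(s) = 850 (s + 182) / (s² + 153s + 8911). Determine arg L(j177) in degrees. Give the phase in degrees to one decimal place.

∠(j177 + 182) = arctan(177/182) = 44.20°
∠[(j177)² + 153(j177) + 8911] = ∠[-22418 + j27081] = 129.62°
∠L(j177) = 44.20° − 129.62° = -85.42°

-85.4°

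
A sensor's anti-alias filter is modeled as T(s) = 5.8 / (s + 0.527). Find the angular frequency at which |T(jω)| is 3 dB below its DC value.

0.527 rad/s

For a single-pole low-pass, the −3 dB point is at the pole: ω = 0.527 rad/s.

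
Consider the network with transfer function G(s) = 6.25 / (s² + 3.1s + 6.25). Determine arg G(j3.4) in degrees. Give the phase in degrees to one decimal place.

-116.7°

∠[(j3.4)² + 3.1(j3.4) + 6.25] = ∠[-5.31 + j10.54] = 116.74°
∠G(j3.4) = −116.74° = -116.74°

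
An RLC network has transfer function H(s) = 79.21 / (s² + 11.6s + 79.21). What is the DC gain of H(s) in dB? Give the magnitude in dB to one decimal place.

0.0 dB

H(0) = 79.21 / 79.21 = 1
20 log₁₀(1) = 0.00 dB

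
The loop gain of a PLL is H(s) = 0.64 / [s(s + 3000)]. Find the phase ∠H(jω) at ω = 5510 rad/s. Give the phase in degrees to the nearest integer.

∠(j5510 + 3000) = arctan(5510/3000) = 61.43°
∠(j5510) = 90.00°
∠H(j5510) = − (61.43° + 90.00°) = -151.43°

-151°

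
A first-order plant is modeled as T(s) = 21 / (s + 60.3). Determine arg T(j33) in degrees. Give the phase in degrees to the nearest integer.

-29°

∠(j33 + 60.3) = arctan(33/60.3) = 28.69°
∠T(j33) = −28.69° = -28.69°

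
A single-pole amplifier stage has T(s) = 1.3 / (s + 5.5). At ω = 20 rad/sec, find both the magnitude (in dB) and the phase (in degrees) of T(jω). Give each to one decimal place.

|j20 + 5.5| = √(20² + 5.5²) = 20.74
|T(j20)| = 1.3 / 20.74 = 0.062673
20 log₁₀(0.062673) = -24.06 dB
∠(j20 + 5.5) = arctan(20/5.5) = 74.62°
∠T(j20) = −74.62° = -74.62°

|T| = -24.1 dB, ∠T = -74.6°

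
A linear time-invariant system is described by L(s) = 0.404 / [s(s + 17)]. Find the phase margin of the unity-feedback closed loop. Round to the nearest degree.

Gain crossover: |L(jω)| = 1 at ω ≈ 0.0238 rad/s.
∠L(j0.0238) = −90° − arctan(0.0238/17) ≈ -90.08°
PM = 180° + (-90.08°) = 89.92°

90°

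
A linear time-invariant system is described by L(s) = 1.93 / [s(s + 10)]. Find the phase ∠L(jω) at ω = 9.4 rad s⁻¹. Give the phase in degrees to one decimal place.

-133.2°

∠(j9.4 + 10) = arctan(9.4/10) = 43.23°
∠(j9.4) = 90.00°
∠L(j9.4) = − (43.23° + 90.00°) = -133.23°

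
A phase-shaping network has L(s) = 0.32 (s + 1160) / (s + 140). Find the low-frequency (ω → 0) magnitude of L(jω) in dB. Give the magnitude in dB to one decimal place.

8.5 dB

L(0) = 0.32 × 1160 / 140 = 2.6514
20 log₁₀(2.6514) = 8.47 dB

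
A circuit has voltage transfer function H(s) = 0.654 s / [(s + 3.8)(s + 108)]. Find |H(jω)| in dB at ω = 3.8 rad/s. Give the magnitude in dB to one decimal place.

-47.4 dB

|j3.8| = 3.8
|j3.8 + 3.8| = √(3.8² + 3.8²) = 5.374
|j3.8 + 108| = √(3.8² + 108²) = 108.1
|H(j3.8)| = 0.654 × 3.8 / (5.374 × 108.1) = 0.0042793
20 log₁₀(0.0042793) = -47.37 dB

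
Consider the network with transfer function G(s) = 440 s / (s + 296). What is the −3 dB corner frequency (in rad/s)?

296 rad/s

For a single-pole high-pass, the −3 dB point is at the pole: ω = 296 rad/s.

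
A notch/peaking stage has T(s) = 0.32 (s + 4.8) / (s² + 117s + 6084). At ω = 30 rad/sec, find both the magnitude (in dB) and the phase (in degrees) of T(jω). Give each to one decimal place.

|T| = -56.2 dB, ∠T = 46.8°

|j30 + 4.8| = √(30² + 4.8²) = 30.38
|(j30)² + 117(j30) + 6084| = |5184 + j3510| = 6261
|T(j30)| = 0.32 × 30.38 / 6261 = 0.0015529
20 log₁₀(0.0015529) = -56.18 dB
∠(j30 + 4.8) = arctan(30/4.8) = 80.91°
∠[(j30)² + 117(j30) + 6084] = ∠[5184 + j3510] = 34.10°
∠T(j30) = 80.91° − 34.10° = 46.81°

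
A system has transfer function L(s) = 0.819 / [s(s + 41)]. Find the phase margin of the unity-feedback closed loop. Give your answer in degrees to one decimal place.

Gain crossover: |L(jω)| = 1 at ω ≈ 0.02 rad/sec.
∠L(j0.02) = −90° − arctan(0.02/41) ≈ -90.03°
PM = 180° + (-90.03°) = 89.97°

90.0°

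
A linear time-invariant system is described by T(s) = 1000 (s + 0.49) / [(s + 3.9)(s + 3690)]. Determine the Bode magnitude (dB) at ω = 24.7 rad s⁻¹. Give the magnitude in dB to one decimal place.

-11.4 dB

|j24.7 + 0.49| = √(24.7² + 0.49²) = 24.7
|j24.7 + 3.9| = √(24.7² + 3.9²) = 25.01
|j24.7 + 3690| = √(24.7² + 3690²) = 3690
|T(j24.7)| = 1000 × 24.7 / (25.01 × 3690) = 0.26773
20 log₁₀(0.26773) = -11.45 dB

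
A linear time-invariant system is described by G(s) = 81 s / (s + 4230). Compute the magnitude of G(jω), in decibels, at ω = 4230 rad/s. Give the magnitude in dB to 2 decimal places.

35.16 dB

|j4230| = 4230
|j4230 + 4230| = √(4230² + 4230²) = 5982
|G(j4230)| = 81 × 4230 / 5982 = 57.276
20 log₁₀(57.276) = 35.159 dB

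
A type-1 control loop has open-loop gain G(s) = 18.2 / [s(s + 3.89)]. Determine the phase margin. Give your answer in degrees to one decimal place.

48.1°

Gain crossover: |G(jω)| = 1 at ω ≈ 3.48 rad/s.
∠G(j3.48) = −90° − arctan(3.48/3.89) ≈ -131.86°
PM = 180° + (-131.86°) = 48.14°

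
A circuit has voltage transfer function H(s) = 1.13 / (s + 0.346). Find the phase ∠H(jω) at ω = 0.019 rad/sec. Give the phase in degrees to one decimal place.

-3.1°

∠(j0.019 + 0.346) = arctan(0.019/0.346) = 3.14°
∠H(j0.019) = −3.14° = -3.14°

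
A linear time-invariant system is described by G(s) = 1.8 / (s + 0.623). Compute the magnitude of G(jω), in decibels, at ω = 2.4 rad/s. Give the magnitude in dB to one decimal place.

-2.8 dB

|j2.4 + 0.623| = √(2.4² + 0.623²) = 2.48
|G(j2.4)| = 1.8 / 2.48 = 0.72594
20 log₁₀(0.72594) = -2.78 dB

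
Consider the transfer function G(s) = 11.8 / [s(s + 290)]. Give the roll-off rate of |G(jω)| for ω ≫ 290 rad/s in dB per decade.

-40 dB/decade

With 0 zeros and 2 poles, the high-frequency asymptotic slope is 20 × (0 − 2) = -40 dB/decade.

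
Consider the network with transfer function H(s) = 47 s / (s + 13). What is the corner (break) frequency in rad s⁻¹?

The single real pole at s = −13 gives a corner at ω = 13 rad s⁻¹.

13 rad s⁻¹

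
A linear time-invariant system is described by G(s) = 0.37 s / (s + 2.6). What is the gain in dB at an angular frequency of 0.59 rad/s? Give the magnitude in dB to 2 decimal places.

|j0.59| = 0.59
|j0.59 + 2.6| = √(0.59² + 2.6²) = 2.666
|G(j0.59)| = 0.37 × 0.59 / 2.666 = 0.08188
20 log₁₀(0.08188) = -21.736 dB

-21.74 dB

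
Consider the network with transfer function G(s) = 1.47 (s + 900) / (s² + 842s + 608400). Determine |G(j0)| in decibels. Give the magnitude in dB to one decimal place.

G(0) = 1.47 × 900 / 608400 = 0.0021746
20 log₁₀(0.0021746) = -53.25 dB

-53.3 dB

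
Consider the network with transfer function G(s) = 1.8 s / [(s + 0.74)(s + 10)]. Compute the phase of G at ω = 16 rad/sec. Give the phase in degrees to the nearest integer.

-55 deg

∠(j16) = 90.00°
∠(j16 + 0.74) = arctan(16/0.74) = 87.35°
∠(j16 + 10) = arctan(16/10) = 57.99°
∠G(j16) = 90.00° − (87.35° + 57.99°) = -55.35°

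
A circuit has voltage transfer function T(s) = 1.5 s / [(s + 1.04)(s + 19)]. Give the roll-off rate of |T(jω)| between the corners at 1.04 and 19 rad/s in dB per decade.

0 dB/decade

In this band the factors already past their corner are: 1 differentiator zero, pole at 1.04; net slope = 0 dB/decade.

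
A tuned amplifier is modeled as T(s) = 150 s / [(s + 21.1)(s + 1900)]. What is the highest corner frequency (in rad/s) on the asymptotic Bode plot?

Break frequencies occur at each pole and zero magnitude: 21.1 rad/s, 1900 rad/s.
The highest is 1900 rad/s.

1900 rad/s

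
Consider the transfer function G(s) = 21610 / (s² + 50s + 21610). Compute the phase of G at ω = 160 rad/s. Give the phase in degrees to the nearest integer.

∠[(j160)² + 50(j160) + 21610] = ∠[-3990 + j8000] = 116.51°
∠G(j160) = −116.51° = -116.51°

-117°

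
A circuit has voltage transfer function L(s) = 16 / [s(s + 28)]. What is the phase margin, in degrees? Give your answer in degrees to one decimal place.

88.8 deg

Gain crossover: |L(jω)| = 1 at ω ≈ 0.571 rad/s.
∠L(j0.571) = −90° − arctan(0.571/28) ≈ -91.17°
PM = 180° + (-91.17°) = 88.83°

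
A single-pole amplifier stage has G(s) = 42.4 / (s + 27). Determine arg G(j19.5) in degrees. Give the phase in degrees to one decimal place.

∠(j19.5 + 27) = arctan(19.5/27) = 35.84°
∠G(j19.5) = −35.84° = -35.84°

-35.8 deg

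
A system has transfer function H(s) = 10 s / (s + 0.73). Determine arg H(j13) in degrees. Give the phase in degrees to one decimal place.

∠(j13) = 90.00°
∠(j13 + 0.73) = arctan(13/0.73) = 86.79°
∠H(j13) = 90.00° − 86.79° = 3.21°

3.2°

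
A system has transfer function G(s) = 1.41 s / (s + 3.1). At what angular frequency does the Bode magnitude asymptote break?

The single real pole at s = −3.1 gives a corner at ω = 3.1 rad/sec.

3.1 rad/sec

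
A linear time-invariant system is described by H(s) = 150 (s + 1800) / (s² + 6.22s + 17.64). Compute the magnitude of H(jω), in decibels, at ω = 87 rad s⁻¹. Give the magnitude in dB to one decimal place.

31.1 dB

|j87 + 1800| = √(87² + 1800²) = 1802
|(j87)² + 6.22(j87) + 17.64| = |-7551.4 + j541.14| = 7571
|H(j87)| = 150 × 1802 / 7571 = 35.705
20 log₁₀(35.705) = 31.05 dB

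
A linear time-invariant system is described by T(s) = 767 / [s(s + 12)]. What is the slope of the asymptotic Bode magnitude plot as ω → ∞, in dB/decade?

-40 dB/decade

With 0 zeros and 2 poles, the high-frequency asymptotic slope is 20 × (0 − 2) = -40 dB/decade.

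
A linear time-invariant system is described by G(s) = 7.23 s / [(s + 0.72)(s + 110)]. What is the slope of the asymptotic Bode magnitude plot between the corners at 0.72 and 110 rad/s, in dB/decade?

0 dB/decade

In this band the factors already past their corner are: 1 differentiator zero, pole at 0.72; net slope = 0 dB/decade.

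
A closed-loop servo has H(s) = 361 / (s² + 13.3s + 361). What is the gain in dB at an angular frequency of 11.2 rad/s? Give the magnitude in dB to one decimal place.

|(j11.2)² + 13.3(j11.2) + 361| = |235.56 + j148.96| = 278.7
|H(j11.2)| = 361 / 278.7 = 1.2953
20 log₁₀(1.2953) = 2.25 dB

2.2 dB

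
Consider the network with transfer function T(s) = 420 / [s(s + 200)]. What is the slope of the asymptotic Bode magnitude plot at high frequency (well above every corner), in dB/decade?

With 0 zeros and 2 poles, the high-frequency asymptotic slope is 20 × (0 − 2) = -40 dB/decade.

-40 dB/decade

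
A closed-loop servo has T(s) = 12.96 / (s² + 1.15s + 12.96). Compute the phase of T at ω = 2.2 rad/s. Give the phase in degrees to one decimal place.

∠[(j2.2)² + 1.15(j2.2) + 12.96] = ∠[8.12 + j2.53] = 17.31°
∠T(j2.2) = −17.31° = -17.31°

-17.3°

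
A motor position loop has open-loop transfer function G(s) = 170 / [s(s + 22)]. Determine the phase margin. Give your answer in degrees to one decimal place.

71.6°

Gain crossover: |G(jω)| = 1 at ω ≈ 7.33 rad/sec.
∠G(j7.33) = −90° − arctan(7.33/22) ≈ -108.43°
PM = 180° + (-108.43°) = 71.57°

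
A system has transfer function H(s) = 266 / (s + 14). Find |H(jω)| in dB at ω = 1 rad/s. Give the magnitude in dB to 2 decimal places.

25.55 dB

|j1 + 14| = √(1² + 14²) = 14.04
|H(j1)| = 266 / 14.04 = 18.952
20 log₁₀(18.952) = 25.553 dB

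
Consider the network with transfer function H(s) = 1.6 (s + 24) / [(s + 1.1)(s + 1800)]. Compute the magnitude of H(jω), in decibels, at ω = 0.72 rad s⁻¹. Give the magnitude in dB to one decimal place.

-35.8 dB

|j0.72 + 24| = √(0.72² + 24²) = 24.01
|j0.72 + 1.1| = √(0.72² + 1.1²) = 1.315
|j0.72 + 1800| = √(0.72² + 1800²) = 1800
|H(j0.72)| = 1.6 × 24.01 / (1.315 × 1800) = 0.016234
20 log₁₀(0.016234) = -35.79 dB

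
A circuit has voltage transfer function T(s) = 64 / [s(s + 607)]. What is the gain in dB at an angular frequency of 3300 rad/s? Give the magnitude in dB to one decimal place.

|j3300 + 607| = √(3300² + 607²) = 3355
|j3300| = 3300
|T(j3300)| = 64 / (3355 × 3300) = 5.78e-06
20 log₁₀(5.78e-06) = -104.76 dB

-104.8 dB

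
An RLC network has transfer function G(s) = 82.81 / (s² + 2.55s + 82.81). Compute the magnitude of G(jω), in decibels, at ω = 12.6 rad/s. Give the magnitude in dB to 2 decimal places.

|(j12.6)² + 2.55(j12.6) + 82.81| = |-75.95 + j32.13| = 82.47
|G(j12.6)| = 82.81 / 82.47 = 1.0042
20 log₁₀(1.0042) = 0.036 dB

0.04 dB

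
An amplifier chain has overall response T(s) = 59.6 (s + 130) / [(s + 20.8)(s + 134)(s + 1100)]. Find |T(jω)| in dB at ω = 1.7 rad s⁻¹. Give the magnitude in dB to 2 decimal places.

-51.98 dB

|j1.7 + 130| = √(1.7² + 130²) = 130
|j1.7 + 20.8| = √(1.7² + 20.8²) = 20.87
|j1.7 + 134| = √(1.7² + 134²) = 134
|j1.7 + 1100| = √(1.7² + 1100²) = 1100
|T(j1.7)| = 59.6 × 130 / (20.87 × 134 × 1100) = 0.0025187
20 log₁₀(0.0025187) = -51.976 dB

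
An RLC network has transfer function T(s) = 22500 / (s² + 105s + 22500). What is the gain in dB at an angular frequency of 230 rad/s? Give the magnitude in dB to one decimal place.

|(j230)² + 105(j230) + 22500| = |-30400 + j24150| = 3.883e+04
|T(j230)| = 22500 / 3.883e+04 = 0.57952
20 log₁₀(0.57952) = -4.74 dB

-4.7 dB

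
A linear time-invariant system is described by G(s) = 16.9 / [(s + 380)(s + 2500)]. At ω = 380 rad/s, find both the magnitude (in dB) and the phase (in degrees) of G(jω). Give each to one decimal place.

|G| = -98.1 dB, ∠G = -53.6°

|j380 + 380| = √(380² + 380²) = 537.4
|j380 + 2500| = √(380² + 2500²) = 2529
|G(j380)| = 16.9 / (537.4 × 2529) = 1.2436e-05
20 log₁₀(1.2436e-05) = -98.11 dB
∠(j380 + 380) = arctan(380/380) = 45.00°
∠(j380 + 2500) = arctan(380/2500) = 8.64°
∠G(j380) = − (45.00° + 8.64°) = -53.64°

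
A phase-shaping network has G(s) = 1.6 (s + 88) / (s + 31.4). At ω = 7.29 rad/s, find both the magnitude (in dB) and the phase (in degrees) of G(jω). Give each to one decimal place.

|G| = 12.8 dB, ∠G = -8.3°

|j7.29 + 88| = √(7.29² + 88²) = 88.3
|j7.29 + 31.4| = √(7.29² + 31.4²) = 32.24
|G(j7.29)| = 1.6 × 88.3 / 32.24 = 4.3829
20 log₁₀(4.3829) = 12.84 dB
∠(j7.29 + 88) = arctan(7.29/88) = 4.74°
∠(j7.29 + 31.4) = arctan(7.29/31.4) = 13.07°
∠G(j7.29) = 4.74° − 13.07° = -8.33°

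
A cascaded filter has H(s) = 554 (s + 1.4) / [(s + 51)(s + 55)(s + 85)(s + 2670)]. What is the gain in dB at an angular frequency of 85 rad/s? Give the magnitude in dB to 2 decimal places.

|j85 + 1.4| = √(85² + 1.4²) = 85.01
|j85 + 51| = √(85² + 51²) = 99.13
|j85 + 55| = √(85² + 55²) = 101.2
|j85 + 85| = √(85² + 85²) = 120.2
|j85 + 2670| = √(85² + 2670²) = 2671
|H(j85)| = 554 × 85.01 / (99.13 × 101.2 × 120.2 × 2671) = 1.4614e-05
20 log₁₀(1.4614e-05) = -96.705 dB

-96.70 dB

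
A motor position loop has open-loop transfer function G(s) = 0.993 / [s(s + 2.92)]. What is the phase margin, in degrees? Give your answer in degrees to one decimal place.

83.4°

Gain crossover: |G(jω)| = 1 at ω ≈ 0.338 rad/s.
∠G(j0.338) = −90° − arctan(0.338/2.92) ≈ -96.60°
PM = 180° + (-96.60°) = 83.40°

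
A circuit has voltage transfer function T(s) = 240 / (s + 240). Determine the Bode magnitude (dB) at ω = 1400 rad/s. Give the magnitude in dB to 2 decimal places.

|j1400 + 240| = √(1400² + 240²) = 1420
|T(j1400)| = 240 / 1420 = 0.16896
20 log₁₀(0.16896) = -15.444 dB

-15.44 dB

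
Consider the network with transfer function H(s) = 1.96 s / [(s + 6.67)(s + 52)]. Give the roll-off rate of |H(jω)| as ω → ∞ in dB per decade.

With 1 zero and 2 poles, the high-frequency asymptotic slope is 20 × (1 − 2) = -20 dB/decade.

-20 dB/decade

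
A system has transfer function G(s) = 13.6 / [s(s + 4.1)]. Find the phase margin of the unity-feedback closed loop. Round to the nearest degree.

56°

Gain crossover: |G(jω)| = 1 at ω ≈ 2.75 rad/s.
∠G(j2.75) = −90° − arctan(2.75/4.1) ≈ -123.89°
PM = 180° + (-123.89°) = 56.11°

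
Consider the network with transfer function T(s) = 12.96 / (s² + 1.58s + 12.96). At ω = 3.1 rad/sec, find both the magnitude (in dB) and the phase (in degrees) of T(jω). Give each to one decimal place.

|T| = 6.8 dB, ∠T = -55.6°

|(j3.1)² + 1.58(j3.1) + 12.96| = |3.35 + j4.898| = 5.934
|T(j3.1)| = 12.96 / 5.934 = 2.184
20 log₁₀(2.184) = 6.79 dB
∠[(j3.1)² + 1.58(j3.1) + 12.96] = ∠[3.35 + j4.898] = 55.63°
∠T(j3.1) = −55.63° = -55.63°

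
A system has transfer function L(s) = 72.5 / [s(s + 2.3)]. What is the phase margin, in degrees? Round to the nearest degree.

Gain crossover: |L(jω)| = 1 at ω ≈ 8.36 rad/sec.
∠L(j8.36) = −90° − arctan(8.36/2.3) ≈ -164.62°
PM = 180° + (-164.62°) = 15.38°

15°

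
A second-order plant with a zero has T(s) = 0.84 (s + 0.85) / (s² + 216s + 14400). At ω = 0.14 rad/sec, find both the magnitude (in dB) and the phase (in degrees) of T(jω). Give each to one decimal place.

|j0.14 + 0.85| = √(0.14² + 0.85²) = 0.8615
|(j0.14)² + 216(j0.14) + 14400| = |14400 + j30.24| = 1.44e+04
|T(j0.14)| = 0.84 × 0.8615 / 1.44e+04 = 5.0251e-05
20 log₁₀(5.0251e-05) = -85.98 dB
∠(j0.14 + 0.85) = arctan(0.14/0.85) = 9.35°
∠[(j0.14)² + 216(j0.14) + 14400] = ∠[14400 + j30.24] = 0.12°
∠T(j0.14) = 9.35° − 0.12° = 9.23°

|T| = -86.0 dB, ∠T = 9.2°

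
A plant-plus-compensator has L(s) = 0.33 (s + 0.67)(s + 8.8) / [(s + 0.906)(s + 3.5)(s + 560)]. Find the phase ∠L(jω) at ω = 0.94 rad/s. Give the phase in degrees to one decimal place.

-0.6°

∠(j0.94 + 0.67) = arctan(0.94/0.67) = 54.52°
∠(j0.94 + 8.8) = arctan(0.94/8.8) = 6.10°
∠(j0.94 + 0.906) = arctan(0.94/0.906) = 46.06°
∠(j0.94 + 3.5) = arctan(0.94/3.5) = 15.03°
∠(j0.94 + 560) = arctan(0.94/560) = 0.10°
∠L(j0.94) = 54.52° + 6.10° − (46.06° + 15.03° + 0.10°) = -0.57°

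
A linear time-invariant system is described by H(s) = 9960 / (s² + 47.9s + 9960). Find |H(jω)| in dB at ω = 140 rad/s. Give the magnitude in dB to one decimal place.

-1.4 dB

|(j140)² + 47.9(j140) + 9960| = |-9640 + j6706| = 1.174e+04
|H(j140)| = 9960 / 1.174e+04 = 0.84816
20 log₁₀(0.84816) = -1.43 dB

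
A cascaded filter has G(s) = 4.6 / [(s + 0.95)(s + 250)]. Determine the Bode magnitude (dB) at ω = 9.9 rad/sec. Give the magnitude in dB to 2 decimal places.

|j9.9 + 0.95| = √(9.9² + 0.95²) = 9.945
|j9.9 + 250| = √(9.9² + 250²) = 250.2
|G(j9.9)| = 4.6 / (9.945 × 250.2) = 0.0018486
20 log₁₀(0.0018486) = -54.663 dB

-54.66 dB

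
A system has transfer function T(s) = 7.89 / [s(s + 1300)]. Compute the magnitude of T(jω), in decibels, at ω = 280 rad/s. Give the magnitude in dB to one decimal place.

-93.5 dB

|j280 + 1300| = √(280² + 1300²) = 1330
|j280| = 280
|T(j280)| = 7.89 / (1330 × 280) = 2.119e-05
20 log₁₀(2.119e-05) = -93.48 dB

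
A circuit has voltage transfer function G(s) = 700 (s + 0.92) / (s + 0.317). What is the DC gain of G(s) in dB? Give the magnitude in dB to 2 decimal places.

G(0) = 700 × 0.92 / 0.317 = 2031.5
20 log₁₀(2031.5) = 66.157 dB

66.16 dB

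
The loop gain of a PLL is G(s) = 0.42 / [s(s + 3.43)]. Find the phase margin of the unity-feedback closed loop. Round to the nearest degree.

Gain crossover: |G(jω)| = 1 at ω ≈ 0.122 rad/sec.
∠G(j0.122) = −90° − arctan(0.122/3.43) ≈ -92.04°
PM = 180° + (-92.04°) = 87.96°

88°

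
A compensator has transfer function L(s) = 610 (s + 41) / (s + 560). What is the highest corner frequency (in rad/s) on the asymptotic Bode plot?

560 rad/s

Break frequencies occur at each pole and zero magnitude: 41 rad/s, 560 rad/s.
The highest is 560 rad/s.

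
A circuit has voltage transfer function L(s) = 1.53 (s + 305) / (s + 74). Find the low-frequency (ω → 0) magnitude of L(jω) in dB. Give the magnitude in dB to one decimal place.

L(0) = 1.53 × 305 / 74 = 6.3061
20 log₁₀(6.3061) = 16.00 dB

16.0 dB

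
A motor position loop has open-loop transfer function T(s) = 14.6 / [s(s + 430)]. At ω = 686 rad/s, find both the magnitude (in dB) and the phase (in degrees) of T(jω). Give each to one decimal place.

|T| = -91.6 dB, ∠T = -147.9°

|j686 + 430| = √(686² + 430²) = 809.6
|j686| = 686
|T(j686)| = 14.6 / (809.6 × 686) = 2.6287e-05
20 log₁₀(2.6287e-05) = -91.61 dB
∠(j686 + 430) = arctan(686/430) = 57.92°
∠(j686) = 90.00°
∠T(j686) = − (57.92° + 90.00°) = -147.92°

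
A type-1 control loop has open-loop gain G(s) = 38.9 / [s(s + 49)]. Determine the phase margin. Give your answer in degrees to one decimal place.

Gain crossover: |G(jω)| = 1 at ω ≈ 0.794 rad/s.
∠G(j0.794) = −90° − arctan(0.794/49) ≈ -90.93°
PM = 180° + (-90.93°) = 89.07°

89.1°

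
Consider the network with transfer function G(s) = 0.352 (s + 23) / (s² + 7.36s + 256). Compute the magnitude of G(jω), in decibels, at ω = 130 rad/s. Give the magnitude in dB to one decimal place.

|j130 + 23| = √(130² + 23²) = 132
|(j130)² + 7.36(j130) + 256| = |-16644 + j956.8| = 1.667e+04
|G(j130)| = 0.352 × 132 / 1.667e+04 = 0.0027874
20 log₁₀(0.0027874) = -51.10 dB

-51.1 dB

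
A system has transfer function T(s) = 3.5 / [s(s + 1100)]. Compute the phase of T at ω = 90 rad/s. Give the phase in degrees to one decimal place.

∠(j90 + 1100) = arctan(90/1100) = 4.68°
∠(j90) = 90.00°
∠T(j90) = − (4.68° + 90.00°) = -94.68°

-94.7 deg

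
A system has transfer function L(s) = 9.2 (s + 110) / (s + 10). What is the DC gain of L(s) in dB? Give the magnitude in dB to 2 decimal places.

40.10 dB

L(0) = 9.2 × 110 / 10 = 101.2
20 log₁₀(101.2) = 40.104 dB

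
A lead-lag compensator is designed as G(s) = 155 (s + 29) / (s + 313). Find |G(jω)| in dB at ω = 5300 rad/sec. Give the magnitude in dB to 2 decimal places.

|j5300 + 29| = √(5300² + 29²) = 5300
|j5300 + 313| = √(5300² + 313²) = 5309
|G(j5300)| = 155 × 5300 / 5309 = 154.73
20 log₁₀(154.73) = 43.792 dB

43.79 dB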